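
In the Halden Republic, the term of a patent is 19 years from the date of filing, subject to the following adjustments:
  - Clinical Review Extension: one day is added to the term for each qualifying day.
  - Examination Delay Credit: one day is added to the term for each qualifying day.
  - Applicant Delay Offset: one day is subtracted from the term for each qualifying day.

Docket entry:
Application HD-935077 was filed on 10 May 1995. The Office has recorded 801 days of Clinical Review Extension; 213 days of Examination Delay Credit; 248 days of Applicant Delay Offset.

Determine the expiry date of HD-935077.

Base term: filing date + 19 years → 10 May 2014.
Clinical Review Extension: +801 days → 19 July 2016.
Examination Delay Credit: +213 days → 17 February 2017.
Applicant Delay Offset: −248 days → 14 June 2016.

June 14, 2016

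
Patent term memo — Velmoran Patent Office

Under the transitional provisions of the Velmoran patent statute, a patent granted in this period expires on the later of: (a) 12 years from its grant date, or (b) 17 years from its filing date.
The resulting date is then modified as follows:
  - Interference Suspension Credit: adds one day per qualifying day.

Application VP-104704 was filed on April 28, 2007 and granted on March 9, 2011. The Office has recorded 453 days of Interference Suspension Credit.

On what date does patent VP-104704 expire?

July 25, 2025

(a) grant + 12 years → 9 March 2023.
(b) filing + 17 years → 28 April 2024.
Later of the two: 28 April 2024.
Interference Suspension Credit: +453 days → 25 July 2025.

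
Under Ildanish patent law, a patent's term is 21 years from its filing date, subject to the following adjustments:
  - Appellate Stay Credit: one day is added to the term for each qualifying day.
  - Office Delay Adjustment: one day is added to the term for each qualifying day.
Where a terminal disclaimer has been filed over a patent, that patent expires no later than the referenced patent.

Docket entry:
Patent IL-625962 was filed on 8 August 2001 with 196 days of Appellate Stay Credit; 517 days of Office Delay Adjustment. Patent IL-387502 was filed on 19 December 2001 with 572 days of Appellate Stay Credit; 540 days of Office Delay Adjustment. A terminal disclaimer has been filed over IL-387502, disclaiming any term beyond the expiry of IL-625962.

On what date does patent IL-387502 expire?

2024-07-21

Natural term of IL-387502:
  Base: filing + 21 years → 19 December 2022.
  Appellate Stay Credit: +572 days → 13 July 2024.
  Office Delay Adjustment: +540 days → 4 January 2026.
Expiry of referenced patent IL-625962:
  Base: filing + 21 years → 8 August 2022.
  Appellate Stay Credit: +196 days → 20 February 2023.
  Office Delay Adjustment: +517 days → 21 July 2024.
Terminal disclaimer: IL-387502 expires on the earlier of 4 January 2026 and 21 July 2024.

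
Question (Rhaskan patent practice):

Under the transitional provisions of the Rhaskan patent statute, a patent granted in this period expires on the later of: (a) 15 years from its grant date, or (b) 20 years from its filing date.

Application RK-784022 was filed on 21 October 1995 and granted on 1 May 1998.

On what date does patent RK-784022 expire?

(a) grant + 15 years → 1 May 2013.
(b) filing + 20 years → 21 October 2015.
Later of the two: 21 October 2015.

2015-10-21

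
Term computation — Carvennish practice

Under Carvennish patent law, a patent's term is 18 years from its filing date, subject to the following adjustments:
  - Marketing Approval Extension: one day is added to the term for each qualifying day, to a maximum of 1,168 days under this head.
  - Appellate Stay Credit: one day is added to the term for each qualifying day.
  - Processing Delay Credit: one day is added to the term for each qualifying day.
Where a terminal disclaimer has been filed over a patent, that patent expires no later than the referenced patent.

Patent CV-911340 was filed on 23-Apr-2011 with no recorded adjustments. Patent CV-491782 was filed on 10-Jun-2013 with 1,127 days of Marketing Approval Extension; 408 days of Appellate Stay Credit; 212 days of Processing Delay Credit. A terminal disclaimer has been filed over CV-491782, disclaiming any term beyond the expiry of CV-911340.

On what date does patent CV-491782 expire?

2029-04-23

Natural term of CV-491782:
  Base: filing + 18 years → 10 June 2031.
  Marketing Approval Extension: 1127 days (within the 1168-day cap) → +1127 days → 11 July 2034.
  Appellate Stay Credit: +408 days → 23 August 2035.
  Processing Delay Credit: +212 days → 22 March 2036.
Expiry of referenced patent CV-911340:
  Base: filing + 18 years → 23 April 2029.
Terminal disclaimer: CV-491782 expires on the earlier of 22 March 2036 and 23 April 2029.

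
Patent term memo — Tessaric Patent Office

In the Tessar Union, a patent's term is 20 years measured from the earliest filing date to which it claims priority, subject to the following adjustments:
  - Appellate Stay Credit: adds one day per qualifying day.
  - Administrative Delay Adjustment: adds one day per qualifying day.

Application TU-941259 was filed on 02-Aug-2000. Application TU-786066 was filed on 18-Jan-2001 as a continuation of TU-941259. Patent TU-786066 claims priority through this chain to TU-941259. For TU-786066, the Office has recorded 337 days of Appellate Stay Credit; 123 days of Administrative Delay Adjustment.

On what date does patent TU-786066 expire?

Earliest priority filing: 2 August 2000.
Base term: 2 August 2000 + 20 years → 2 August 2020.
Appellate Stay Credit: +337 days → 5 July 2021.
Administrative Delay Adjustment: +123 days → 5 November 2021.

November 5, 2021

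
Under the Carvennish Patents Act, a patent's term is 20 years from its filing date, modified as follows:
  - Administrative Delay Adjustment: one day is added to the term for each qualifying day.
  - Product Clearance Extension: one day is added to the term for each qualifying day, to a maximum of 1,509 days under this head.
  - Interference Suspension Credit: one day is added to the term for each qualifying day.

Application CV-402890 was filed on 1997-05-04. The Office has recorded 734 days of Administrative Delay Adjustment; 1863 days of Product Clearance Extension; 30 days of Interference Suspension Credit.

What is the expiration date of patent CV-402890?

2023-07-25

Base term: filing date + 20 years → 4 May 2017.
Administrative Delay Adjustment: +734 days → 8 May 2019.
Product Clearance Extension: 1863 days claimed exceeds the 1509-day cap, so +1509 days → 25 June 2023.
Interference Suspension Credit: +30 days → 25 July 2023.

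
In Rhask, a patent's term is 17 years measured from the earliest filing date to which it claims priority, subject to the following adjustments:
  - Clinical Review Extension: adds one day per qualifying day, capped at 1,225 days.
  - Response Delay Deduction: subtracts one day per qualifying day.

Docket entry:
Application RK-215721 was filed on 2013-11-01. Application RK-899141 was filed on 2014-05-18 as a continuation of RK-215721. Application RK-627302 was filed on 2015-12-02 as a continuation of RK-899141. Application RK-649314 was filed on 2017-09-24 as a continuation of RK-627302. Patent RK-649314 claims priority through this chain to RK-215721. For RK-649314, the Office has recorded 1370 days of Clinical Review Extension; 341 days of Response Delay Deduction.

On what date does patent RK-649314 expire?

2033-04-03

Earliest priority filing: 1 November 2013.
Base term: 1 November 2013 + 17 years → 1 November 2030.
Clinical Review Extension: 1370 days claimed exceeds the 1225-day cap, so +1225 days → 10 March 2034.
Response Delay Deduction: −341 days → 3 April 2033.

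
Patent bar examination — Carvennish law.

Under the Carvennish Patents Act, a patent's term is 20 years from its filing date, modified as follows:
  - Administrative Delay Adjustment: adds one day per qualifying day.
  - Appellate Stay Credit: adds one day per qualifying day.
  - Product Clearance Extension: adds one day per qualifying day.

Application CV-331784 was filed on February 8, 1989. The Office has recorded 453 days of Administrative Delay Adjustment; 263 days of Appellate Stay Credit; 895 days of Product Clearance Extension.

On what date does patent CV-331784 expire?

2013-07-08

Base term: filing date + 20 years → 8 February 2009.
Administrative Delay Adjustment: +453 days → 7 May 2010.
Appellate Stay Credit: +263 days → 25 January 2011.
Product Clearance Extension: +895 days → 8 July 2013.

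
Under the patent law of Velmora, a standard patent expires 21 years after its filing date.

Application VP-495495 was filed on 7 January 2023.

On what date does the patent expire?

Filing date + 21 years → 7 January 2044.

2044-01-07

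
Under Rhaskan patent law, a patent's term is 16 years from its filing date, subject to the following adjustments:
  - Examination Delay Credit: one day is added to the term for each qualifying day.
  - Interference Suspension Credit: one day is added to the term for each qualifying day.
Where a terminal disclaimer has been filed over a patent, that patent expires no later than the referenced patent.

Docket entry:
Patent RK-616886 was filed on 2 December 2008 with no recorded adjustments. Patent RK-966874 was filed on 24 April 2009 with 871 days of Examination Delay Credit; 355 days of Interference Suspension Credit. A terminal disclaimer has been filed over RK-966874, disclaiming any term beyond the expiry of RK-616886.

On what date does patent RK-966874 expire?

2024-12-02

Natural term of RK-966874:
  Base: filing + 16 years → 24 April 2025.
  Examination Delay Credit: +871 days → 12 September 2027.
  Interference Suspension Credit: +355 days → 1 September 2028.
Expiry of referenced patent RK-616886:
  Base: filing + 16 years → 2 December 2024.
Terminal disclaimer: RK-966874 expires on the earlier of 1 September 2028 and 2 December 2024.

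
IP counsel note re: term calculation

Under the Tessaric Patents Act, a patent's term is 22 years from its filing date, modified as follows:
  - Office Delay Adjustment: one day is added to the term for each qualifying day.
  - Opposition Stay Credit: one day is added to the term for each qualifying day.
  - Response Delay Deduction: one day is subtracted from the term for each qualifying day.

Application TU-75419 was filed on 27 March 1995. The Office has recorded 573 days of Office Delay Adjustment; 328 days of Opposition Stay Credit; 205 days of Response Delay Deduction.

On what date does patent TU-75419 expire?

Base term: filing date + 22 years → 27 March 2017.
Office Delay Adjustment: +573 days → 21 October 2018.
Opposition Stay Credit: +328 days → 14 September 2019.
Response Delay Deduction: −205 days → 21 February 2019.

February 21, 2019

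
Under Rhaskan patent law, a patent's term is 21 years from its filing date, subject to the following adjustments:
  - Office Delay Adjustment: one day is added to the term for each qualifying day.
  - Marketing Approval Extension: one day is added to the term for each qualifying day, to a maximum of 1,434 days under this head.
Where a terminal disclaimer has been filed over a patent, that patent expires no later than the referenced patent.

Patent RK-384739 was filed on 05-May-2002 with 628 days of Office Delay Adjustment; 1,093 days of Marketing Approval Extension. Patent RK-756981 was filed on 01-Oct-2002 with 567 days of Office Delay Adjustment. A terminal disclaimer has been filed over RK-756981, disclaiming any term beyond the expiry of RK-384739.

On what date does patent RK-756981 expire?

Natural term of RK-756981:
  Base: filing + 21 years → 1 October 2023.
  Office Delay Adjustment: +567 days → 20 April 2025.
Expiry of referenced patent RK-384739:
  Base: filing + 21 years → 5 May 2023.
  Office Delay Adjustment: +628 days → 22 January 2025.
  Marketing Approval Extension: 1093 days (within the 1434-day cap) → +1093 days → 20 January 2028.
Terminal disclaimer: RK-756981 expires on the earlier of 20 April 2025 and 20 January 2028.

2025-04-20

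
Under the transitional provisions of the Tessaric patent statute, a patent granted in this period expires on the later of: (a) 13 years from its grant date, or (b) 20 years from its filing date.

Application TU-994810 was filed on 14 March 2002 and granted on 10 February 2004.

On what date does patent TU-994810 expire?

2022-03-14

(a) grant + 13 years → 10 February 2017.
(b) filing + 20 years → 14 March 2022.
Later of the two: 14 March 2022.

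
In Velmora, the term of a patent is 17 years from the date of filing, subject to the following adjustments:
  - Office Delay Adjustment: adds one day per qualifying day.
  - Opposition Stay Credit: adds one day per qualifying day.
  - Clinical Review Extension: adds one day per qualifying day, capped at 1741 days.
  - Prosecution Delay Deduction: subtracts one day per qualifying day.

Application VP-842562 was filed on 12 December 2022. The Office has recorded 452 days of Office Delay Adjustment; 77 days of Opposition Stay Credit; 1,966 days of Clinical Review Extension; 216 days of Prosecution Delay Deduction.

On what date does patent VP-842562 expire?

July 27, 2045

Base term: filing date + 17 years → 12 December 2039.
Office Delay Adjustment: +452 days → 8 March 2041.
Opposition Stay Credit: +77 days → 24 May 2041.
Clinical Review Extension: 1966 days claimed exceeds the 1741-day cap, so +1741 days → 28 February 2046.
Prosecution Delay Deduction: −216 days → 27 July 2045.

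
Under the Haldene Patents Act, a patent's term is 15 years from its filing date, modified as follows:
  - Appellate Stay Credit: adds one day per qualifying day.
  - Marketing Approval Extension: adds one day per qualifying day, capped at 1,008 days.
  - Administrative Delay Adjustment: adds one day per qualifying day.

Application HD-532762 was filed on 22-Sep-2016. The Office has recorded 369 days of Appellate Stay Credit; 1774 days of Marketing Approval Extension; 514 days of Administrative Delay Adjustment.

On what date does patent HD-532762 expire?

Base term: filing date + 15 years → 22 September 2031.
Appellate Stay Credit: +369 days → 25 September 2032.
Marketing Approval Extension: 1774 days claimed exceeds the 1008-day cap, so +1008 days → 30 June 2035.
Administrative Delay Adjustment: +514 days → 25 November 2036.

2036-11-25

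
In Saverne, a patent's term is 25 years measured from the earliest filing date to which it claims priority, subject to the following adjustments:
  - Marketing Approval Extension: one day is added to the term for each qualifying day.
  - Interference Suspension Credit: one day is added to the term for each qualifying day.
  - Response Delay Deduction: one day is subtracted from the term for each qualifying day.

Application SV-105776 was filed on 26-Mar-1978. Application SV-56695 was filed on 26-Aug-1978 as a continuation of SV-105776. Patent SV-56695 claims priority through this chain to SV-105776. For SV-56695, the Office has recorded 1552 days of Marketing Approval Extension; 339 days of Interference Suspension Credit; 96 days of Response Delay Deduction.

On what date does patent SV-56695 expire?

February 23, 2008

Earliest priority filing: 26 March 1978.
Base term: 26 March 1978 + 25 years → 26 March 2003.
Marketing Approval Extension: +1552 days → 25 June 2007.
Interference Suspension Credit: +339 days → 29 May 2008.
Response Delay Deduction: −96 days → 23 February 2008.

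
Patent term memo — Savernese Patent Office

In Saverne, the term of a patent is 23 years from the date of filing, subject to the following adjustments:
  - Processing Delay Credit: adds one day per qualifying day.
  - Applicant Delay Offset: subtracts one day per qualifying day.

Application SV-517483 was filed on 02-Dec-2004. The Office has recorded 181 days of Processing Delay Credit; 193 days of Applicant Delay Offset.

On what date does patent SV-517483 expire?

November 20, 2027

Base term: filing date + 23 years → 2 December 2027.
Processing Delay Credit: +181 days → 31 May 2028.
Applicant Delay Offset: −193 days → 20 November 2027.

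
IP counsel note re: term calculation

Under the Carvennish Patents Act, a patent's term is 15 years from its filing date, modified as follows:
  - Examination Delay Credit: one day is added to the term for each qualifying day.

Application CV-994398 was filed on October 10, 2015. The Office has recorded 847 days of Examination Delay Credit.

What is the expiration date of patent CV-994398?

Base term: filing date + 15 years → 10 October 2030.
Examination Delay Credit: +847 days → 3 February 2033.

February 3, 2033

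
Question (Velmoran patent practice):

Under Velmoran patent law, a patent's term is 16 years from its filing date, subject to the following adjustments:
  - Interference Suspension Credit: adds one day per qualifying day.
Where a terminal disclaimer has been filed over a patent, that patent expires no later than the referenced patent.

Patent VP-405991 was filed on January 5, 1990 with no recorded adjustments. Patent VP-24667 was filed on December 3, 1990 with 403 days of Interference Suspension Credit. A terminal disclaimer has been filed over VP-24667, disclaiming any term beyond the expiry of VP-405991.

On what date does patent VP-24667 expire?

Natural term of VP-24667:
  Base: filing + 16 years → 3 December 2006.
  Interference Suspension Credit: +403 days → 10 January 2008.
Expiry of referenced patent VP-405991:
  Base: filing + 16 years → 5 January 2006.
Terminal disclaimer: VP-24667 expires on the earlier of 10 January 2008 and 5 January 2006.

January 5, 2006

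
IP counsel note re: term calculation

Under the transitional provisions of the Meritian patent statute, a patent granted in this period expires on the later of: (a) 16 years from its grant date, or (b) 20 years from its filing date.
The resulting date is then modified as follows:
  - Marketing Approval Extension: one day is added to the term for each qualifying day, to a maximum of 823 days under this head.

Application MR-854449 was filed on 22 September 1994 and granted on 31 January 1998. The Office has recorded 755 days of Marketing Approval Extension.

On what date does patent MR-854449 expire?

2016-10-16

(a) grant + 16 years → 31 January 2014.
(b) filing + 20 years → 22 September 2014.
Later of the two: 22 September 2014.
Marketing Approval Extension: 755 days (within the 823-day cap) → +755 days → 16 October 2016.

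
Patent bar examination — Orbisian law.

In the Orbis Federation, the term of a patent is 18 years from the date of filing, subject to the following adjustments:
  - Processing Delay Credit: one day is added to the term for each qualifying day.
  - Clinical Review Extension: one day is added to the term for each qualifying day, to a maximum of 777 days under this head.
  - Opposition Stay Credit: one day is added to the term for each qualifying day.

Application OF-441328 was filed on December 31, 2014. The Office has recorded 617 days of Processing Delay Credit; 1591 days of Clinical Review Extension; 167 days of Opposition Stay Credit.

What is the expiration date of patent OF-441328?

April 10, 2037

Base term: filing date + 18 years → 31 December 2032.
Processing Delay Credit: +617 days → 9 September 2034.
Clinical Review Extension: 1591 days claimed exceeds the 777-day cap, so +777 days → 25 October 2036.
Opposition Stay Credit: +167 days → 10 April 2037.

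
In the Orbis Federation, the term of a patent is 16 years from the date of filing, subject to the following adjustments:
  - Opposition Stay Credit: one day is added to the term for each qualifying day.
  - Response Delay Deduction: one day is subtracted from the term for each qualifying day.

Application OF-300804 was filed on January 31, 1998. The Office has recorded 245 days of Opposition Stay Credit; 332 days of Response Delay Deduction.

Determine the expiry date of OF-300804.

November 5, 2013

Base term: filing date + 16 years → 31 January 2014.
Opposition Stay Credit: +245 days → 3 October 2014.
Response Delay Deduction: −332 days → 5 November 2013.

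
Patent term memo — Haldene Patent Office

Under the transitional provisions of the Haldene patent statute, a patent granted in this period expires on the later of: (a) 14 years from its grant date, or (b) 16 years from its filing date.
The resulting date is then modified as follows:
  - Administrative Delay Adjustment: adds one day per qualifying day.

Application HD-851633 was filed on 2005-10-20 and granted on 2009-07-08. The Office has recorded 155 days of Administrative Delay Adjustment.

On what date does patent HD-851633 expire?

(a) grant + 14 years → 8 July 2023.
(b) filing + 16 years → 20 October 2021.
Later of the two: 8 July 2023.
Administrative Delay Adjustment: +155 days → 10 December 2023.

2023-12-10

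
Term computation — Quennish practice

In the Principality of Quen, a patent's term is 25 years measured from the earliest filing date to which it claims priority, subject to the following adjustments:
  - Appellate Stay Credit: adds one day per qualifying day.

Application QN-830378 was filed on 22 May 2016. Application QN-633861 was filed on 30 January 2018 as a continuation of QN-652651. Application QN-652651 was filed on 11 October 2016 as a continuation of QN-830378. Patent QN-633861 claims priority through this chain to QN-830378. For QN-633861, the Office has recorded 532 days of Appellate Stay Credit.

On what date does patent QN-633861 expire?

2042-11-05

Earliest priority filing: 22 May 2016.
Base term: 22 May 2016 + 25 years → 22 May 2041.
Appellate Stay Credit: +532 days → 5 November 2042.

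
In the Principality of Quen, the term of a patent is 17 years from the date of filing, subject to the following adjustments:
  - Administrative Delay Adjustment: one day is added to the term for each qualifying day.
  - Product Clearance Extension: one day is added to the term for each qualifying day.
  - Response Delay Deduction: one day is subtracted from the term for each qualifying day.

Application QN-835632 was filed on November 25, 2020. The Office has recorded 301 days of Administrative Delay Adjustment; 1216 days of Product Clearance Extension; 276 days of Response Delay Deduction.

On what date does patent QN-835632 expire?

Base term: filing date + 17 years → 25 November 2037.
Administrative Delay Adjustment: +301 days → 22 September 2038.
Product Clearance Extension: +1216 days → 20 January 2042.
Response Delay Deduction: −276 days → 19 April 2041.

April 19, 2041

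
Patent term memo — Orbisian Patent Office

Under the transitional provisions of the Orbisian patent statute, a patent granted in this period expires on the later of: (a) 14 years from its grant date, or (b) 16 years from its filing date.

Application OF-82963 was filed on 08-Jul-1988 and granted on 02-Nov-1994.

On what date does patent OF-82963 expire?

(a) grant + 14 years → 2 November 2008.
(b) filing + 16 years → 8 July 2004.
Later of the two: 2 November 2008.

November 2, 2008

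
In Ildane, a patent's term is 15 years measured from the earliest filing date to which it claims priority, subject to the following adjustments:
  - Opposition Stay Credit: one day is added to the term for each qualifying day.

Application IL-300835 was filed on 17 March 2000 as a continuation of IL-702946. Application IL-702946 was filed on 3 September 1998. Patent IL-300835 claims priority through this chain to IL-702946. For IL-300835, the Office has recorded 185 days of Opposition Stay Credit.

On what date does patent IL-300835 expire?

March 7, 2014

Earliest priority filing: 3 September 1998.
Base term: 3 September 1998 + 15 years → 3 September 2013.
Opposition Stay Credit: +185 days → 7 March 2014.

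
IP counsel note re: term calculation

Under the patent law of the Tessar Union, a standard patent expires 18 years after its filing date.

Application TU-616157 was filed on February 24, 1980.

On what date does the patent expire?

February 24, 1998

Filing date + 18 years → 24 February 1998.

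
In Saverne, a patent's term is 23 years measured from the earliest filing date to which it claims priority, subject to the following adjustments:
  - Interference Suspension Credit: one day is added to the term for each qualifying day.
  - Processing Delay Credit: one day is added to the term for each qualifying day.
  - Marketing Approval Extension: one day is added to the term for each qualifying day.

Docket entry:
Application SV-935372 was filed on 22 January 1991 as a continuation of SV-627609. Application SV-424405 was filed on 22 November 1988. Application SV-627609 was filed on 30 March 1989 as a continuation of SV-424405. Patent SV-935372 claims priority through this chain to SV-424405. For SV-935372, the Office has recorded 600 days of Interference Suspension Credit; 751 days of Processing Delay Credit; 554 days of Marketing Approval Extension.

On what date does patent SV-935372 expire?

Earliest priority filing: 22 November 1988.
Base term: 22 November 1988 + 23 years → 22 November 2011.
Interference Suspension Credit: +600 days → 14 July 2013.
Processing Delay Credit: +751 days → 4 August 2015.
Marketing Approval Extension: +554 days → 8 February 2017.

2017-02-08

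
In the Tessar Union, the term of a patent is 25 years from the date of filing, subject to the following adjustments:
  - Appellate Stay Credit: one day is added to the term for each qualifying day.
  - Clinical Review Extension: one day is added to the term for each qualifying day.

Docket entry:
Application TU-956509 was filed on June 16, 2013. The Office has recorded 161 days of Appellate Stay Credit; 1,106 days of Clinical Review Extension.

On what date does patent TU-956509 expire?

December 4, 2041

Base term: filing date + 25 years → 16 June 2038.
Appellate Stay Credit: +161 days → 24 November 2038.
Clinical Review Extension: +1106 days → 4 December 2041.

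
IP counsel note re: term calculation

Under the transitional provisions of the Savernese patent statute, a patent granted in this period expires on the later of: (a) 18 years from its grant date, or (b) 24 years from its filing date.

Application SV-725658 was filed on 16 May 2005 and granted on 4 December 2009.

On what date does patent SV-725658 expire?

May 16, 2029

(a) grant + 18 years → 4 December 2027.
(b) filing + 24 years → 16 May 2029.
Later of the two: 16 May 2029.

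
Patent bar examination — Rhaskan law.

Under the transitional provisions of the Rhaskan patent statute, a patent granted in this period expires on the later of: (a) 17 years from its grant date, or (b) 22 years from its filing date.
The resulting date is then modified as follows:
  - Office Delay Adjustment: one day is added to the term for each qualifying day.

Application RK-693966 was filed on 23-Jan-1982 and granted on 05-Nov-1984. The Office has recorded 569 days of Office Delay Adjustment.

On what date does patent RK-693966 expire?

(a) grant + 17 years → 5 November 2001.
(b) filing + 22 years → 23 January 2004.
Later of the two: 23 January 2004.
Office Delay Adjustment: +569 days → 14 August 2005.

August 14, 2005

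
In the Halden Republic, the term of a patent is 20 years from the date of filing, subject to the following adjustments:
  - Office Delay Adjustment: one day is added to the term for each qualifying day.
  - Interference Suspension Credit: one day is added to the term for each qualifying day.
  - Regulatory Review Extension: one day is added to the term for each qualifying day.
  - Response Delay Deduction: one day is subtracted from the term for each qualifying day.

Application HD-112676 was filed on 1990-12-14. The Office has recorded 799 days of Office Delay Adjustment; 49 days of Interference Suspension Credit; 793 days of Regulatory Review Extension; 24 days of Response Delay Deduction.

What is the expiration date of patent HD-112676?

Base term: filing date + 20 years → 14 December 2010.
Office Delay Adjustment: +799 days → 20 February 2013.
Interference Suspension Credit: +49 days → 10 April 2013.
Regulatory Review Extension: +793 days → 12 June 2015.
Response Delay Deduction: −24 days → 19 May 2015.

2015-05-19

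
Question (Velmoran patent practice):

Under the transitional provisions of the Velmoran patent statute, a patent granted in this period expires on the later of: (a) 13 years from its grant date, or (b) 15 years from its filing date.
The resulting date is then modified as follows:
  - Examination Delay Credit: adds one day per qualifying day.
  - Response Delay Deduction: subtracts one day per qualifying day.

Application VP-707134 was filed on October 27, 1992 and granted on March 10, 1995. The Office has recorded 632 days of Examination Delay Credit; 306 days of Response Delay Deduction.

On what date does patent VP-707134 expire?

2009-01-30

(a) grant + 13 years → 10 March 2008.
(b) filing + 15 years → 27 October 2007.
Later of the two: 10 March 2008.
Examination Delay Credit: +632 days → 2 December 2009.
Response Delay Deduction: −306 days → 30 January 2009.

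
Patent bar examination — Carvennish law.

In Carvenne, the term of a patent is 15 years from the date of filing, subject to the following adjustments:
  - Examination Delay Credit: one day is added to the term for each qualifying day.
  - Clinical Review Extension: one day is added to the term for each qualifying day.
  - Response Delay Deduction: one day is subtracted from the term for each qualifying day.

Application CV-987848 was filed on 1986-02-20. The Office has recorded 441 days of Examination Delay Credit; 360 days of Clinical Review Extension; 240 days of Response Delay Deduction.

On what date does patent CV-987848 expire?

Base term: filing date + 15 years → 20 February 2001.
Examination Delay Credit: +441 days → 7 May 2002.
Clinical Review Extension: +360 days → 2 May 2003.
Response Delay Deduction: −240 days → 4 September 2002.

2002-09-04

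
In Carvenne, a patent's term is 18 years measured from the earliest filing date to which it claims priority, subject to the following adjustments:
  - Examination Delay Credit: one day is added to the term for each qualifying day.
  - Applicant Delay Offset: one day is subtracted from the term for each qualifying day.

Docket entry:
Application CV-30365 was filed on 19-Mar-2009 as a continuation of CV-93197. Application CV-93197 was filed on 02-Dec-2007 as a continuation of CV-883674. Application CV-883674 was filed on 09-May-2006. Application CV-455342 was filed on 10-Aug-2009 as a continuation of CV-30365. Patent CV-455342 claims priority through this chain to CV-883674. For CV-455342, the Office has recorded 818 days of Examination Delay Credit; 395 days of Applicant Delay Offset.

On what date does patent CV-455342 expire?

2025-07-06

Earliest priority filing: 9 May 2006.
Base term: 9 May 2006 + 18 years → 9 May 2024.
Examination Delay Credit: +818 days → 5 August 2026.
Applicant Delay Offset: −395 days → 6 July 2025.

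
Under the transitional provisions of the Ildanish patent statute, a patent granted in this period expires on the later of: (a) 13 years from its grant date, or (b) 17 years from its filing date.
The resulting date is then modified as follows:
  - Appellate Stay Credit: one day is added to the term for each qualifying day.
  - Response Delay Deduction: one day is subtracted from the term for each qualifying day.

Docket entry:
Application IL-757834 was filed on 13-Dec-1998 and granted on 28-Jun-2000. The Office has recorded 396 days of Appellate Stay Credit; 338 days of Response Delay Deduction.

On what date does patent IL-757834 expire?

February 9, 2016

(a) grant + 13 years → 28 June 2013.
(b) filing + 17 years → 13 December 2015.
Later of the two: 13 December 2015.
Appellate Stay Credit: +396 days → 12 January 2017.
Response Delay Deduction: −338 days → 9 February 2016.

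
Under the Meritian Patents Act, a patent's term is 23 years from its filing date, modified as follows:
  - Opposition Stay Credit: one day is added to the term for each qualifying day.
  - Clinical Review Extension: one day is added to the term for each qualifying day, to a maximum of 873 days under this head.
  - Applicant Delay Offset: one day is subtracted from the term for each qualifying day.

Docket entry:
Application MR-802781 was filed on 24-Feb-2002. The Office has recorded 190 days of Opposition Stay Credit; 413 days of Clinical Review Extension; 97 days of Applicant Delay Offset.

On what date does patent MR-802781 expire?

Base term: filing date + 23 years → 24 February 2025.
Opposition Stay Credit: +190 days → 2 September 2025.
Clinical Review Extension: 413 days (within the 873-day cap) → +413 days → 20 October 2026.
Applicant Delay Offset: −97 days → 15 July 2026.

July 15, 2026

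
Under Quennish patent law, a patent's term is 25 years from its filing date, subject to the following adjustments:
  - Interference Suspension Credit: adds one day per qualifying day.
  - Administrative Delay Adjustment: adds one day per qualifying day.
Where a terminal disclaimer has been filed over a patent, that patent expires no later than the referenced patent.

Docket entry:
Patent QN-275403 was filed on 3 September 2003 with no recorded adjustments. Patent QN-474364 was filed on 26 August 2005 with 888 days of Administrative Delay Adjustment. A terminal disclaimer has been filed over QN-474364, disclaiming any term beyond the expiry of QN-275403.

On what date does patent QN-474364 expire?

September 3, 2028

Natural term of QN-474364:
  Base: filing + 25 years → 26 August 2030.
  Administrative Delay Adjustment: +888 days → 30 January 2033.
Expiry of referenced patent QN-275403:
  Base: filing + 25 years → 3 September 2028.
Terminal disclaimer: QN-474364 expires on the earlier of 30 January 2033 and 3 September 2028.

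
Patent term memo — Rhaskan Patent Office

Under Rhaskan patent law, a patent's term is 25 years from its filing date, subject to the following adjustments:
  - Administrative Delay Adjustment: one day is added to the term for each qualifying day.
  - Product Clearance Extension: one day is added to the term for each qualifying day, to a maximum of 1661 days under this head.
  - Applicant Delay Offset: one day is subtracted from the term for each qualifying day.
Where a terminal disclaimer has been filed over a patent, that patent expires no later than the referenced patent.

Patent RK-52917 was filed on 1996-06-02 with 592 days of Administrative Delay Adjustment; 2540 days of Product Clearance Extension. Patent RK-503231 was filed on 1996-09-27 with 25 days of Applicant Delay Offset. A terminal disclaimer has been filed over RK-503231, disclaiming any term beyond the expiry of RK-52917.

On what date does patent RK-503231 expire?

Natural term of RK-503231:
  Base: filing + 25 years → 27 September 2021.
  Applicant Delay Offset: −25 days → 2 September 2021.
Expiry of referenced patent RK-52917:
  Base: filing + 25 years → 2 June 2021.
  Administrative Delay Adjustment: +592 days → 15 January 2023.
  Product Clearance Extension: 2540 days claimed exceeds the 1661-day cap, so +1661 days → 3 August 2027.
Terminal disclaimer: RK-503231 expires on the earlier of 2 September 2021 and 3 August 2027.

2021-09-02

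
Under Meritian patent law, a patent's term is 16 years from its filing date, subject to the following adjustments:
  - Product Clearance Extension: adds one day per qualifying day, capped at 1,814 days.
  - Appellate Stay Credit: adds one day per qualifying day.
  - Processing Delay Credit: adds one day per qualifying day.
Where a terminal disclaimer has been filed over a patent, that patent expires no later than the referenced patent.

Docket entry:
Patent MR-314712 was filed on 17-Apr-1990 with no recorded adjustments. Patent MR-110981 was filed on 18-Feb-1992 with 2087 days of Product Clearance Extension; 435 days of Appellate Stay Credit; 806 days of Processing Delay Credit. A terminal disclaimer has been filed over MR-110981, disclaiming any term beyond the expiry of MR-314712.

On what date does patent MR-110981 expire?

2006-04-17

Natural term of MR-110981:
  Base: filing + 16 years → 18 February 2008.
  Product Clearance Extension: 2087 days claimed exceeds the 1814-day cap, so +1814 days → 5 February 2013.
  Appellate Stay Credit: +435 days → 16 April 2014.
  Processing Delay Credit: +806 days → 30 June 2016.
Expiry of referenced patent MR-314712:
  Base: filing + 16 years → 17 April 2006.
Terminal disclaimer: MR-110981 expires on the earlier of 30 June 2016 and 17 April 2006.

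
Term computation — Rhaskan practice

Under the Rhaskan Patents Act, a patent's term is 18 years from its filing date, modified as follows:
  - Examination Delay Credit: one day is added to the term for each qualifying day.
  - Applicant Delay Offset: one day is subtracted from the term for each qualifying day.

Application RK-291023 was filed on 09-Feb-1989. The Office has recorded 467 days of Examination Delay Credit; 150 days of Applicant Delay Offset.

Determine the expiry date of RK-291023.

Base term: filing date + 18 years → 9 February 2007.
Examination Delay Credit: +467 days → 21 May 2008.
Applicant Delay Offset: −150 days → 23 December 2007.

2007-12-23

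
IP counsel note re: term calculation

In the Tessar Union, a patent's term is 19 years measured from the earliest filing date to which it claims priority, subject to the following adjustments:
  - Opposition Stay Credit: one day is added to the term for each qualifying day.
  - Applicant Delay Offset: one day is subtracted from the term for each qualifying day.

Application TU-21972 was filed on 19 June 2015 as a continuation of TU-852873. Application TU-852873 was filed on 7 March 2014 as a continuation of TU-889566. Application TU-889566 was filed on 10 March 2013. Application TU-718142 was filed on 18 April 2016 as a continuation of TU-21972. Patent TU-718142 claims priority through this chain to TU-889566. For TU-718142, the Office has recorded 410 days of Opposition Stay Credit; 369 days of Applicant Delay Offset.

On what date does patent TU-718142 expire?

Earliest priority filing: 10 March 2013.
Base term: 10 March 2013 + 19 years → 10 March 2032.
Opposition Stay Credit: +410 days → 24 April 2033.
Applicant Delay Offset: −369 days → 20 April 2032.

April 20, 2032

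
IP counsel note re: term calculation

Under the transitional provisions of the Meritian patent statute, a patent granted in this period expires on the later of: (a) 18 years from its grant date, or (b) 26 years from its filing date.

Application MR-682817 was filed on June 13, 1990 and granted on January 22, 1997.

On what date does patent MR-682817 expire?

June 13, 2016

(a) grant + 18 years → 22 January 2015.
(b) filing + 26 years → 13 June 2016.
Later of the two: 13 June 2016.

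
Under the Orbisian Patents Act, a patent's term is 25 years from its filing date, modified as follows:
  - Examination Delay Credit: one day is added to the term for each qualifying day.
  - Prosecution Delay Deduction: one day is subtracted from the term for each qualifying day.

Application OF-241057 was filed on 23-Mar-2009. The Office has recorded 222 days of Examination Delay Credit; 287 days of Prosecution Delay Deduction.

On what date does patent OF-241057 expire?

January 17, 2034

Base term: filing date + 25 years → 23 March 2034.
Examination Delay Credit: +222 days → 31 October 2034.
Prosecution Delay Deduction: −287 days → 17 January 2034.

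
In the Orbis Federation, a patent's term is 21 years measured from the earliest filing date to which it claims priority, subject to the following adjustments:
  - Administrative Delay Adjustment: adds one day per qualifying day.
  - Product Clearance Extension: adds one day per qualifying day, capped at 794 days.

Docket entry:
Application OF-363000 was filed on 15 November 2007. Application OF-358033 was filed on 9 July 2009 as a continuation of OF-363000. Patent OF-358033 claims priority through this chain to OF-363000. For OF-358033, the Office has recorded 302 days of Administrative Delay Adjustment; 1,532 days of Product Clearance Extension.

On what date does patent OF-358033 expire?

2031-11-16

Earliest priority filing: 15 November 2007.
Base term: 15 November 2007 + 21 years → 15 November 2028.
Administrative Delay Adjustment: +302 days → 13 September 2029.
Product Clearance Extension: 1532 days claimed exceeds the 794-day cap, so +794 days → 16 November 2031.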